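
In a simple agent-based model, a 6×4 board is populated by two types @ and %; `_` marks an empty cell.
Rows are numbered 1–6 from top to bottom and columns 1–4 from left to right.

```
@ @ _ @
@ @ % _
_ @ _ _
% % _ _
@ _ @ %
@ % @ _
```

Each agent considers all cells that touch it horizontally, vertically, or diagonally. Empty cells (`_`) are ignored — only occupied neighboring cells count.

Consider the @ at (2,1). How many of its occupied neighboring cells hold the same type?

Occupied neighbors of (2,1): (1,1)=@, (1,2)=@, (2,2)=@, (3,2)=@.
Same type (@): 4 of 4.

4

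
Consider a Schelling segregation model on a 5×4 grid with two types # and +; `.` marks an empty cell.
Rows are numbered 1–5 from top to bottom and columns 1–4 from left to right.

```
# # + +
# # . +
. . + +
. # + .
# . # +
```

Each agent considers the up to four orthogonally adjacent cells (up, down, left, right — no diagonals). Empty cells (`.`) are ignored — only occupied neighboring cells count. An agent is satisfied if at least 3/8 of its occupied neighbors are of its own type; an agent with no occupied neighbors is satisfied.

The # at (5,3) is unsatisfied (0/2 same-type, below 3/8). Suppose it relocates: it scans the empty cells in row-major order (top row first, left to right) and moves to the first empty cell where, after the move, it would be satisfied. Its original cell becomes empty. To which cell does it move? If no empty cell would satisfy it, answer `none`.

(3,1)

Vacating (5,3). Empty cells in order:
  (2,3): 1/4 same-type → still unsatisfied.
  (3,1): 1/1 same-type → satisfied — stop here.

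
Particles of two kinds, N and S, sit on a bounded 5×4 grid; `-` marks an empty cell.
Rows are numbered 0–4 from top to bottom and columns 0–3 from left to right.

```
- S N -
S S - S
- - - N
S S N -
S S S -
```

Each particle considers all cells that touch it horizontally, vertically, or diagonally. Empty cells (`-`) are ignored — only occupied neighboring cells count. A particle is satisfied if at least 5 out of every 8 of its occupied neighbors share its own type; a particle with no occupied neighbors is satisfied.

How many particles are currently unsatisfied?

(0,1)S 2/3 ok
(0,2)N 0/3 unhappy
(1,0)S 2/2 ok
(1,1)S 2/3 ok
(1,3)S 0/2 unhappy
(2,3)N 1/2 unhappy
(3,0)S 3/3 ok
(3,1)S 4/5 ok
(3,2)N 1/4 unhappy
(4,0)S 3/3 ok
(4,1)S 4/5 ok
(4,2)S 2/3 ok
Unsatisfied: (0,2), (1,3), (2,3), (3,2) — 4 in total.

4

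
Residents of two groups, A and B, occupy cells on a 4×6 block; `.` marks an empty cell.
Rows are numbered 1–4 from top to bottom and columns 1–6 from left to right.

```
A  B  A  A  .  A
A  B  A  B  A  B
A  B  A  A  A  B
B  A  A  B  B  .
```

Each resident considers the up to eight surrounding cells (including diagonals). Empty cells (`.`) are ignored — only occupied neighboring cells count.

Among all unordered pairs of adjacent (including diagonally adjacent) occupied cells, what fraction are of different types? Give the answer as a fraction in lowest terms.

3/5

Scan each occupied cell's neighbors to the right and below (and the two forward diagonals) so each pair is counted once.
Row 1: A(1,1)–B(1,2)≠ A(1,1)–A(2,1)= A(1,1)–B(2,2)≠ B(1,2)–A(1,3)≠ B(1,2)–B(2,2)= B(1,2)–A(2,3)≠ B(1,2)–A(2,1)≠ A(1,3)–A(1,4)= A(1,3)–A(2,3)= A(1,3)–B(2,4)≠ A(1,3)–B(2,2)≠ A(1,4)–B(2,4)≠ A(1,4)–A(2,5)= A(1,4)–A(2,3)= A(1,6)–B(2,6)≠ A(1,6)–A(2,5)=  → 9/16 unlike.
Row 2: A(2,1)–B(2,2)≠ A(2,1)–A(3,1)= A(2,1)–B(3,2)≠ B(2,2)–A(2,3)≠ B(2,2)–B(3,2)= B(2,2)–A(3,3)≠ B(2,2)–A(3,1)≠ A(2,3)–B(2,4)≠ A(2,3)–A(3,3)= A(2,3)–A(3,4)= A(2,3)–B(3,2)≠ B(2,4)–A(2,5)≠ B(2,4)–A(3,4)≠ B(2,4)–A(3,5)≠ B(2,4)–A(3,3)≠ A(2,5)–B(2,6)≠ A(2,5)–A(3,5)= A(2,5)–B(3,6)≠ A(2,5)–A(3,4)= B(2,6)–B(3,6)= B(2,6)–A(3,5)≠  → 14/21 unlike.
Row 3: A(3,1)–B(3,2)≠ A(3,1)–B(4,1)≠ A(3,1)–A(4,2)= B(3,2)–A(3,3)≠ B(3,2)–A(4,2)≠ B(3,2)–A(4,3)≠ B(3,2)–B(4,1)= A(3,3)–A(3,4)= A(3,3)–A(4,3)= A(3,3)–B(4,4)≠ A(3,3)–A(4,2)= A(3,4)–A(3,5)= A(3,4)–B(4,4)≠ A(3,4)–B(4,5)≠ A(3,4)–A(4,3)= A(3,5)–B(3,6)≠ A(3,5)–B(4,5)≠ A(3,5)–B(4,4)≠ B(3,6)–B(4,5)=  → 11/19 unlike.
Row 4: B(4,1)–A(4,2)≠ A(4,2)–A(4,3)= A(4,3)–B(4,4)≠ B(4,4)–B(4,5)=  → 2/4 unlike.
Total adjacent occupied pairs: 60; unlike-type pairs: 36.
36/60 reduces to 3/5.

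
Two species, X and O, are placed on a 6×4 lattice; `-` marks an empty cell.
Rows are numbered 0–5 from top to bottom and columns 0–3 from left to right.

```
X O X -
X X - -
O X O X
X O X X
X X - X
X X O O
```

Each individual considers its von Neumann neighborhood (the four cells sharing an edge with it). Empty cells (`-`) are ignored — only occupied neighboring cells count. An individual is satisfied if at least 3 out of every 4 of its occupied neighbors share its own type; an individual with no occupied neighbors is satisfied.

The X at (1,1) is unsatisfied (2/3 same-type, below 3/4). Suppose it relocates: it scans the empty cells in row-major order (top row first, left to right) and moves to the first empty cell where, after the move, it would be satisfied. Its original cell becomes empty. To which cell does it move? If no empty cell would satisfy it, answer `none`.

Vacating (1,1). Empty cells in order:
  (0,3): 1/1 same-type → satisfied — stop here.

(0,3)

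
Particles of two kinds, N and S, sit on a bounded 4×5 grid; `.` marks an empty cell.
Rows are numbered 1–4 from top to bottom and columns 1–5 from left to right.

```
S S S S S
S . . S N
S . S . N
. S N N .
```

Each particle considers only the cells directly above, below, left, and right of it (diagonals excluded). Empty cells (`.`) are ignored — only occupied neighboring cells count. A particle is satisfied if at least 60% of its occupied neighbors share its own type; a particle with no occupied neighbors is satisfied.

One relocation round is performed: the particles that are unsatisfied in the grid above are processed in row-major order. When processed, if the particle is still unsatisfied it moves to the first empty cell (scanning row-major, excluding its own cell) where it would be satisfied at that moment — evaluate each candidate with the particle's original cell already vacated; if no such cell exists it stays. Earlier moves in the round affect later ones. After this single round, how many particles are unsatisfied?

Initially unsatisfied (in order): (1,5), (2,4), (2,5), (3,3), (4,2), (4,3).
  (1,5) → (2,2).
  (2,4) → (2,3).
  (2,5): now satisfied by earlier moves; stays.
  (3,3) → (2,4).
  (4,2) → (3,2).
  (4,3): now satisfied by earlier moves; stays.
Resulting grid:
S S S S .
S S S S N
S S . . N
. . N N .
Unsatisfied now: (2,5).

1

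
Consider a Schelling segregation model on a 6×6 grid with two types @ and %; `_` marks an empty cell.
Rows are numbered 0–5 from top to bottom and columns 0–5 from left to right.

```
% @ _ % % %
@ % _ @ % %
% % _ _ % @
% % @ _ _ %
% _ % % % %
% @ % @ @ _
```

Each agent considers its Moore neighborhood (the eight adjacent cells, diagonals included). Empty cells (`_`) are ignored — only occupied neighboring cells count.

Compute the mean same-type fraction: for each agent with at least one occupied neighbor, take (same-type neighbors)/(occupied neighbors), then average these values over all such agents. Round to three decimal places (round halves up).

(0,0)% 1/3
(0,1)@ 1/3
(0,3)% 2/3
(0,4)% 4/5
(0,5)% 3/3
(1,0)@ 1/5
(1,1)% 3/5
(1,3)@ 0/4
(1,4)% 5/7
(1,5)% 4/5
(2,0)% 4/5
(2,1)% 4/6
(2,4)% 3/5
(2,5)@ 0/4
(3,0)% 4/4
(3,1)% 5/6
(3,2)@ 0/4
(3,5)% 3/4
(4,0)% 3/4
(4,2)% 3/6
(4,3)% 3/6
(4,4)% 3/5
(4,5)% 2/3
(5,0)% 1/2
(5,1)@ 0/4
(5,2)% 2/4
(5,3)@ 1/5
(5,4)@ 1/4
Sum over 28 agents: 1/3 + 1/3 + 2/3 + 4/5 + 3/3 + 1/5 + 3/5 + 0/4 + 5/7 + 4/5 + 4/5 + 4/6 + 3/5 + 0/4 + 4/4 + 5/6 + 0/4 + 3/4 + 3/4 + 3/6 + 3/6 + 3/5 + 2/3 + 1/2 + 0/4 + 2/4 + 1/5 + 1/4 = 2039/140; mean = 2039/140 ÷ 28 = 2039/3920 = 0.520153… → 0.520.

0.520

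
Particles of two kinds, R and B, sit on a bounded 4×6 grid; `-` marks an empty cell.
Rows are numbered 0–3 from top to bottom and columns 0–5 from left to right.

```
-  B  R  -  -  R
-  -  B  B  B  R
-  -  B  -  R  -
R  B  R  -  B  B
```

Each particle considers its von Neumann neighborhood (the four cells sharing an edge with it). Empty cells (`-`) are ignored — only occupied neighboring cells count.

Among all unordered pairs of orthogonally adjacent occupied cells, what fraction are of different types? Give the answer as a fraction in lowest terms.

Scan each occupied cell's neighbors to the right and below so each pair is counted once.
From row 0: 2 unlike of 3 pairs (running 2/3).
From row 1: 2 unlike of 5 pairs (running 4/8).
From row 2: 2 unlike of 2 pairs (running 6/10).
From row 3: 2 unlike of 3 pairs (running 8/13).
Total adjacent occupied pairs: 13; unlike-type pairs: 8.
8/13 is already in lowest terms.

8/13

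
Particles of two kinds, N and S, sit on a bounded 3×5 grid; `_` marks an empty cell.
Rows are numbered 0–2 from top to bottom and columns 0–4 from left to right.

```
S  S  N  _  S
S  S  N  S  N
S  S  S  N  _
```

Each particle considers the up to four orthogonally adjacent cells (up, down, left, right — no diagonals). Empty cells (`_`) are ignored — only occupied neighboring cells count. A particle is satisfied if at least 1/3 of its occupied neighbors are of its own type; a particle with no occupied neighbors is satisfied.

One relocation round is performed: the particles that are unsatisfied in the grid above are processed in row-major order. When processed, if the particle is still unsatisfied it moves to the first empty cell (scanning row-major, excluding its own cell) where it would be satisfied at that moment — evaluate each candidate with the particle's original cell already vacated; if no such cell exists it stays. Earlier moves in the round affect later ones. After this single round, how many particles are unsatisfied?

Initially unsatisfied (in order): (0,4), (1,2), (1,3), (1,4), (2,3).
  (0,4) → (0,3).
  (1,2) → (0,4).
  (1,3): now satisfied by earlier moves; stays.
  (1,4): now satisfied by earlier moves; stays.
  (2,3) → (2,4).
Resulting grid:
S S N S N
S S _ S N
S S S _ N
Unsatisfied now: (0,2).

1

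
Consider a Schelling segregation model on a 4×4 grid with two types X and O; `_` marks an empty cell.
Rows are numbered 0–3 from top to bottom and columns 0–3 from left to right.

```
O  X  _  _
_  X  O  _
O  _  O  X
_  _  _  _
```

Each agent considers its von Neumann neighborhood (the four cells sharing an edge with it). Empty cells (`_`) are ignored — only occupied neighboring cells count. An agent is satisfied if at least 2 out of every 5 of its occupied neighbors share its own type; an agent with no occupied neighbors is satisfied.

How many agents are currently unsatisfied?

(0,0)O 0/1 unhappy
(0,1)X 1/2 ok
(1,1)X 1/2 ok
(1,2)O 1/2 ok
(2,0)O 0/0 ok
(2,2)O 1/2 ok
(2,3)X 0/1 unhappy
Unsatisfied: (0,0), (2,3) — 2 in total.

2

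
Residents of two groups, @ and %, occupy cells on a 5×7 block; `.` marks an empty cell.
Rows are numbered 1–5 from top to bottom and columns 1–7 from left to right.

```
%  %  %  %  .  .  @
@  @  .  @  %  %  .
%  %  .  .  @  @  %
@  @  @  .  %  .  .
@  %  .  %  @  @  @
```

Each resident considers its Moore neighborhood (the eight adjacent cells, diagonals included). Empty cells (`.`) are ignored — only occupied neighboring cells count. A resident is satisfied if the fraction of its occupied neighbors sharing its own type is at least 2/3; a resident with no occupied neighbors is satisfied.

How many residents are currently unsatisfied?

21

(1,1)% 1/3 ✗
(1,2)% 2/4 ✗
(1,3)% 2/4 ✗
(1,4)% 2/3 ✓
(1,7)@ 0/1 ✗
(2,1)@ 1/5 ✗
(2,2)@ 1/6 ✗
(2,4)@ 1/4 ✗
(2,5)% 2/5 ✗
(2,6)% 2/5 ✗
(3,1)% 1/5 ✗
(3,2)% 1/6 ✗
(3,5)@ 2/5 ✗
(3,6)@ 1/5 ✗
(3,7)% 1/2 ✗
(4,1)@ 2/5 ✗
(4,2)@ 3/6 ✗
(4,3)@ 1/4 ✗
(4,5)% 1/5 ✗
(5,1)@ 2/3 ✓
(5,2)% 0/4 ✗
(5,4)% 1/3 ✗
(5,5)@ 1/3 ✗
(5,6)@ 2/3 ✓
(5,7)@ 1/1 ✓
Unsatisfied: (1,1), (1,2), (1,3), (1,7), (2,1), (2,2), (2,4), (2,5), (2,6), (3,1), (3,2), (3,5), (3,6), (3,7), (4,1), (4,2), (4,3), (4,5), (5,2), (5,4), (5,5) — 21 in total.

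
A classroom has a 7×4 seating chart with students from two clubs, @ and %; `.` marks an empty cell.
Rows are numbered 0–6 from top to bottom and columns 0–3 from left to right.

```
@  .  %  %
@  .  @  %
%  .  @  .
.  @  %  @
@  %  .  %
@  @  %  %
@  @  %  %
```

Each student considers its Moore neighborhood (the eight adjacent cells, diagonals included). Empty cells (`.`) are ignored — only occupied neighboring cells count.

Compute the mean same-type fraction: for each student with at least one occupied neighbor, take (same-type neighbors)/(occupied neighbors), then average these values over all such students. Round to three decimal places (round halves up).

0.611

(0,0)@ 1/1
(0,2)% 2/3
(0,3)% 2/3
(1,0)@ 1/2
(1,2)@ 1/4
(1,3)% 2/4
(2,0)% 0/2
(2,2)@ 3/5
(3,1)@ 2/5
(3,2)% 2/5
(3,3)@ 1/3
(4,0)@ 3/4
(4,1)% 2/6
(4,3)% 3/4
(5,0)@ 4/5
(5,1)@ 4/7
(5,2)% 5/7
(5,3)% 4/4
(6,0)@ 3/3
(6,1)@ 3/5
(6,2)% 3/5
(6,3)% 3/3
Sum over 22 students: 1/1 + 2/3 + 2/3 + 1/2 + 1/4 + 2/4 + 0/2 + 3/5 + 2/5 + 2/5 + 1/3 + 3/4 + 2/6 + 3/4 + 4/5 + 4/7 + 5/7 + 4/4 + 3/3 + 3/5 + 3/5 + 3/3 = 1881/140; mean = 1881/140 ÷ 22 = 171/280 = 0.610714… → 0.611.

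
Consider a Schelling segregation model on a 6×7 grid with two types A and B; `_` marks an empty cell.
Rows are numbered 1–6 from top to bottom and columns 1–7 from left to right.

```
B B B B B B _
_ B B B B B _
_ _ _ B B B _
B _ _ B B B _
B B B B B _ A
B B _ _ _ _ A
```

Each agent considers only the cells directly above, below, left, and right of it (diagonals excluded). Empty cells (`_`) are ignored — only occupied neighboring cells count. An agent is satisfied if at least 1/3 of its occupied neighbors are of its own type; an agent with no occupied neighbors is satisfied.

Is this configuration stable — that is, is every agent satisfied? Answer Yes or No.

Yes

(1,1)B 1/1 ✓
(1,2)B 3/3 ✓
(1,3)B 3/3 ✓
(1,4)B 3/3 ✓
(1,5)B 3/3 ✓
(1,6)B 2/2 ✓
(2,2)B 2/2 ✓
(2,3)B 3/3 ✓
(2,4)B 4/4 ✓
(2,5)B 4/4 ✓
(2,6)B 3/3 ✓
(3,4)B 3/3 ✓
(3,5)B 4/4 ✓
(3,6)B 3/3 ✓
(4,1)B 1/1 ✓
(4,4)B 3/3 ✓
(4,5)B 4/4 ✓
(4,6)B 2/2 ✓
(5,1)B 3/3 ✓
(5,2)B 3/3 ✓
(5,3)B 2/2 ✓
(5,4)B 3/3 ✓
(5,5)B 2/2 ✓
(5,7)A 1/1 ✓
(6,1)B 2/2 ✓
(6,2)B 2/2 ✓
(6,7)A 1/1 ✓
All meet the threshold, so the configuration is stable.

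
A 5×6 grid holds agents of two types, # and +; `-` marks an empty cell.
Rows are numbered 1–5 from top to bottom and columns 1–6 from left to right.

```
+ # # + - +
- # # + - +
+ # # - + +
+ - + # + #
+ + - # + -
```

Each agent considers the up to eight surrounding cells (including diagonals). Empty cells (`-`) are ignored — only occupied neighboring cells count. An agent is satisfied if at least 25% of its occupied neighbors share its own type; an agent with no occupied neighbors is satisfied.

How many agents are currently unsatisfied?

Row 1: (1,1)+ 0/2 ✗ · (1,2)# 3/4 ✓ · (1,3)# 3/5 ✓ · (1,4)+ 1/3 ✓ · (1,6)+ 1/1 ✓
Row 2: (2,2)# 5/7 ✓ · (2,3)# 5/7 ✓ · (2,4)+ 2/5 ✓ · (2,6)+ 3/3 ✓
Row 3: (3,1)+ 1/3 ✓ · (3,2)# 3/6 ✓ · (3,3)# 4/6 ✓ · (3,5)+ 4/6 ✓ · (3,6)+ 3/4 ✓
Row 4: (4,1)+ 3/4 ✓ · (4,3)+ 1/5 ✗ · (4,4)# 2/6 ✓ · (4,5)+ 3/6 ✓ · (4,6)# 0/4 ✗
Row 5: (5,1)+ 2/2 ✓ · (5,2)+ 3/3 ✓ · (5,4)# 1/4 ✓ · (5,5)+ 1/4 ✓
Unsatisfied: (1,1), (4,3), (4,6) — 3 in total.

3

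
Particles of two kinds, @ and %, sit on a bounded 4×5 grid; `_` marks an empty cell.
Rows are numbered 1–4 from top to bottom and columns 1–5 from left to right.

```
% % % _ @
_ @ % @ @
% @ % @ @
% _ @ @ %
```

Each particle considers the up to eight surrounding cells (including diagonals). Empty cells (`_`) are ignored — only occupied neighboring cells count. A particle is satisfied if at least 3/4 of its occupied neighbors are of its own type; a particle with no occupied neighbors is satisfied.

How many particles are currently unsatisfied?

12

Row 1: (1,1)% 1/2 not · (1,2)% 3/4 satisfied · (1,3)% 2/4 not · (1,5)@ 2/2 satisfied
Row 2: (2,2)@ 1/7 not · (2,3)% 3/7 not · (2,4)@ 4/7 not · (2,5)@ 4/4 satisfied
Row 3: (3,1)% 1/3 not · (3,2)@ 2/6 not · (3,3)% 1/7 not · (3,4)@ 5/8 not · (3,5)@ 4/5 satisfied
Row 4: (4,1)% 1/2 not · (4,3)@ 3/4 satisfied · (4,4)@ 3/5 not · (4,5)% 0/3 not
Unsatisfied: (1,1), (1,3), (2,2), (2,3), (2,4), (3,1), (3,2), (3,3), (3,4), (4,1), (4,4), (4,5) — 12 in total.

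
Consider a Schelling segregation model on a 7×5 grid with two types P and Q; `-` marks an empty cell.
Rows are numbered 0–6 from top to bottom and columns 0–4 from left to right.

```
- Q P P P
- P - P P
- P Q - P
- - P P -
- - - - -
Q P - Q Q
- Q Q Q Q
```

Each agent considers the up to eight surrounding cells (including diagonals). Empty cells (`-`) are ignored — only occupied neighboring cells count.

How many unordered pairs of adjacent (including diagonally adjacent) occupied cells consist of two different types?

10

Scan each occupied cell's neighbors to the right and below (and the two forward diagonals) so each pair is counted once.
Row 0: Q(0,1)–P(0,2)≠ Q(0,1)–P(1,1)≠ P(0,2)–P(0,3)= P(0,2)–P(1,3)= P(0,2)–P(1,1)= P(0,3)–P(0,4)= P(0,3)–P(1,3)= P(0,3)–P(1,4)= P(0,4)–P(1,4)= P(0,4)–P(1,3)=  → 2/10 unlike.
Row 1: P(1,1)–P(2,1)= P(1,1)–Q(2,2)≠ P(1,3)–P(1,4)= P(1,3)–P(2,4)= P(1,3)–Q(2,2)≠ P(1,4)–P(2,4)=  → 2/6 unlike.
Row 2: P(2,1)–Q(2,2)≠ P(2,1)–P(3,2)= Q(2,2)–P(3,2)≠ Q(2,2)–P(3,3)≠ P(2,4)–P(3,3)=  → 3/5 unlike.
Row 3: P(3,2)–P(3,3)=  → 0/1 unlike.
Row 5: Q(5,0)–P(5,1)≠ Q(5,0)–Q(6,1)= P(5,1)–Q(6,1)≠ P(5,1)–Q(6,2)≠ Q(5,3)–Q(5,4)= Q(5,3)–Q(6,3)= Q(5,3)–Q(6,4)= Q(5,3)–Q(6,2)= Q(5,4)–Q(6,4)= Q(5,4)–Q(6,3)=  → 3/10 unlike.
Row 6: Q(6,1)–Q(6,2)= Q(6,2)–Q(6,3)= Q(6,3)–Q(6,4)=  → 0/3 unlike.
Total adjacent occupied pairs: 35; unlike-type pairs: 10.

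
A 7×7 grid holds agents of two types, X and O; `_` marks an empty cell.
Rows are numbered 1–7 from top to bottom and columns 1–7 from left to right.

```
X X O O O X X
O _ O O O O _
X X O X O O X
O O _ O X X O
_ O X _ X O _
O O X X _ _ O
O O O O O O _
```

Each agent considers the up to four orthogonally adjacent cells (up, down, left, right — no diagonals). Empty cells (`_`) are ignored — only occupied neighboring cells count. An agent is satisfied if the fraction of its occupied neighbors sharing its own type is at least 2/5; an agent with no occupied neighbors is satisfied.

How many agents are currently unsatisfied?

11

Row 1: (1,1)X 1/2 ✓ · (1,2)X 1/2 ✓ · (1,3)O 2/3 ✓ · (1,4)O 3/3 ✓ · (1,5)O 2/3 ✓ · (1,6)X 1/3 ✗ · (1,7)X 1/1 ✓
Row 2: (2,1)O 0/2 ✗ · (2,3)O 3/3 ✓ · (2,4)O 3/4 ✓ · (2,5)O 4/4 ✓ · (2,6)O 2/3 ✓
Row 3: (3,1)X 1/3 ✗ · (3,2)X 1/3 ✗ · (3,3)O 1/3 ✗ · (3,4)X 0/4 ✗ · (3,5)O 2/4 ✓ · (3,6)O 2/4 ✓ · (3,7)X 0/2 ✗
Row 4: (4,1)O 1/2 ✓ · (4,2)O 2/3 ✓ · (4,4)O 0/2 ✗ · (4,5)X 2/4 ✓ · (4,6)X 1/4 ✗ · (4,7)O 0/2 ✗
Row 5: (5,2)O 2/3 ✓ · (5,3)X 1/2 ✓ · (5,5)X 1/2 ✓ · (5,6)O 0/2 ✗
Row 6: (6,1)O 2/2 ✓ · (6,2)O 3/4 ✓ · (6,3)X 2/4 ✓ · (6,4)X 1/2 ✓ · (6,7)O 0/0 ✓
Row 7: (7,1)O 2/2 ✓ · (7,2)O 3/3 ✓ · (7,3)O 2/3 ✓ · (7,4)O 2/3 ✓ · (7,5)O 2/2 ✓ · (7,6)O 1/1 ✓
Unsatisfied: (1,6), (2,1), (3,1), (3,2), (3,3), (3,4), (3,7), (4,4), (4,6), (4,7), (5,6) — 11 in total.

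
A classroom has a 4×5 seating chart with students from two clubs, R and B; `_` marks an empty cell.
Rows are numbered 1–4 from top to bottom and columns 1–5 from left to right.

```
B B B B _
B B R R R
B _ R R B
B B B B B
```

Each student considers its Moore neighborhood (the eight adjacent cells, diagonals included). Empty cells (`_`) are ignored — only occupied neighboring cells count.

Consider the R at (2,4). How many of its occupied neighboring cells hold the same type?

4

Occupied neighbors of (2,4): (1,3)=B, (1,4)=B, (2,3)=R, (2,5)=R, (3,3)=R, (3,4)=R, (3,5)=B.
Same type (R): 4 of 7.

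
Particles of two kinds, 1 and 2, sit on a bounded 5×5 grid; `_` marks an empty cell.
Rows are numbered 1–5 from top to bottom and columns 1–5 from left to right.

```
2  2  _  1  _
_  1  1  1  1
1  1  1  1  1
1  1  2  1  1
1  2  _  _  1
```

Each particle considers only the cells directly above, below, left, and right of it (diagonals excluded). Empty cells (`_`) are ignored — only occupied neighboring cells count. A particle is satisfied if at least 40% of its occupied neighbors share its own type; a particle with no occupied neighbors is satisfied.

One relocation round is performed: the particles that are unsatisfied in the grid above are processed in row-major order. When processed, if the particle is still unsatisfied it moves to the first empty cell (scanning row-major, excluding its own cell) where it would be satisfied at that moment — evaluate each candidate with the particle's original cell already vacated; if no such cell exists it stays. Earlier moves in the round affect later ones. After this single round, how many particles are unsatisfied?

Initially unsatisfied (in order): (4,3), (5,2).
  (4,3) → (5,3).
  (5,2): no empty cell satisfies it; stays.
Resulting grid:
2 2 _ 1 _
_ 1 1 1 1
1 1 1 1 1
1 1 _ 1 1
1 2 2 _ 1
Unsatisfied now: (5,2).

1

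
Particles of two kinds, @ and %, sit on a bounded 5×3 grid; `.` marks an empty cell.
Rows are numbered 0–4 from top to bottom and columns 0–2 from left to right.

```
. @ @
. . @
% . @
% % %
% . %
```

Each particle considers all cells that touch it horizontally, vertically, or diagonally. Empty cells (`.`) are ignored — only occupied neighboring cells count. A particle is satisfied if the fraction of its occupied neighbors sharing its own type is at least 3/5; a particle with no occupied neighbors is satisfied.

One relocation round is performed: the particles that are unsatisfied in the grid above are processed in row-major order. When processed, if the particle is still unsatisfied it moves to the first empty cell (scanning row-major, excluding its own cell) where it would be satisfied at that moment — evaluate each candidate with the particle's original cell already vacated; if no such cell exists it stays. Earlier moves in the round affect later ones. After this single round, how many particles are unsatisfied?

Initially unsatisfied (in order): (2,2).
  (2,2) → (0,0).
Resulting grid:
@ @ @
. . @
% . .
% % %
% . %
All satisfied now.

0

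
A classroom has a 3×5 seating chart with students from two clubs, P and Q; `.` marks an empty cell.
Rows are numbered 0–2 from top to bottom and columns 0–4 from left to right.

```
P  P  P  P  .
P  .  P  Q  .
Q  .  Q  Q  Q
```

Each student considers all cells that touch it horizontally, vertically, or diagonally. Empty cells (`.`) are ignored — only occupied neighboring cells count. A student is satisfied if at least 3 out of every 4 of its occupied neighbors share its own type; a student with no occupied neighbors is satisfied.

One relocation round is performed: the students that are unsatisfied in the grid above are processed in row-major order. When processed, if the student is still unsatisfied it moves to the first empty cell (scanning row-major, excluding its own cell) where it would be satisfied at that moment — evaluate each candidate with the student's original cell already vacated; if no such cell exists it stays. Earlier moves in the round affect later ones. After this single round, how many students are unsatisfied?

Initially unsatisfied (in order): (0,3), (1,0), (1,2), (1,3), (2,0), (2,2).
  (0,3): no empty cell satisfies it; stays.
  (1,0): no empty cell satisfies it; stays.
  (1,2): no empty cell satisfies it; stays.
  (1,3): no empty cell satisfies it; stays.
  (2,0) → (1,4).
  (2,2): no empty cell satisfies it; stays.
Resulting grid:
P P P P .
P . P Q Q
. . Q Q Q
Unsatisfied now: (0,3), (1,2), (1,3), (2,2).

4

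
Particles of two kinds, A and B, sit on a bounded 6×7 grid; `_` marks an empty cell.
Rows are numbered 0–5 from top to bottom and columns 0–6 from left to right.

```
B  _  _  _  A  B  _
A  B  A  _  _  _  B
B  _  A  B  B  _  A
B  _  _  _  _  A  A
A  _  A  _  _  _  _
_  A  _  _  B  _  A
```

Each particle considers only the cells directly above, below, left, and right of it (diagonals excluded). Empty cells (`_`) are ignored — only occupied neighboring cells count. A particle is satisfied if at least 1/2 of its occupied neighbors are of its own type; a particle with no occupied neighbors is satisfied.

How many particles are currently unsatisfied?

7

Row 0: (0,0)B 0/1 unhappy · (0,4)A 0/1 unhappy · (0,5)B 0/1 unhappy
Row 1: (1,0)A 0/3 unhappy · (1,1)B 0/2 unhappy · (1,2)A 1/2 ok · (1,6)B 0/1 unhappy
Row 2: (2,0)B 1/2 ok · (2,2)A 1/2 ok · (2,3)B 1/2 ok · (2,4)B 1/1 ok · (2,6)A 1/2 ok
Row 3: (3,0)B 1/2 ok · (3,5)A 1/1 ok · (3,6)A 2/2 ok
Row 4: (4,0)A 0/1 unhappy · (4,2)A 0/0 ok
Row 5: (5,1)A 0/0 ok · (5,4)B 0/0 ok · (5,6)A 0/0 ok
Unsatisfied: (0,0), (0,4), (0,5), (1,0), (1,1), (1,6), (4,0) — 7 in total.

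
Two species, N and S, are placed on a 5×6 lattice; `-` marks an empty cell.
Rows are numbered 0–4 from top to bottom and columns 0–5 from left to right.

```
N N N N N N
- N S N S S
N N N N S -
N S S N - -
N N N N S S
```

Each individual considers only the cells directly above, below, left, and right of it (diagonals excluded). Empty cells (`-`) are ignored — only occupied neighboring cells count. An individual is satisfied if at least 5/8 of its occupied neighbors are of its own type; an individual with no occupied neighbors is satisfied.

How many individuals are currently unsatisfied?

10

Row 0: (0,0)N 1/1 ✓ · (0,1)N 3/3 ✓ · (0,2)N 2/3 ✓ · (0,3)N 3/3 ✓ · (0,4)N 2/3 ✓ · (0,5)N 1/2 ✗
Row 1: (1,1)N 2/3 ✓ · (1,2)S 0/4 ✗ · (1,3)N 2/4 ✗ · (1,4)S 2/4 ✗ · (1,5)S 1/2 ✗
Row 2: (2,0)N 2/2 ✓ · (2,1)N 3/4 ✓ · (2,2)N 2/4 ✗ · (2,3)N 3/4 ✓ · (2,4)S 1/2 ✗
Row 3: (3,0)N 2/3 ✓ · (3,1)S 1/4 ✗ · (3,2)S 1/4 ✗ · (3,3)N 2/3 ✓
Row 4: (4,0)N 2/2 ✓ · (4,1)N 2/3 ✓ · (4,2)N 2/3 ✓ · (4,3)N 2/3 ✓ · (4,4)S 1/2 ✗ · (4,5)S 1/1 ✓
Unsatisfied: (0,5), (1,2), (1,3), (1,4), (1,5), (2,2), (2,4), (3,1), (3,2), (4,4) — 10 in total.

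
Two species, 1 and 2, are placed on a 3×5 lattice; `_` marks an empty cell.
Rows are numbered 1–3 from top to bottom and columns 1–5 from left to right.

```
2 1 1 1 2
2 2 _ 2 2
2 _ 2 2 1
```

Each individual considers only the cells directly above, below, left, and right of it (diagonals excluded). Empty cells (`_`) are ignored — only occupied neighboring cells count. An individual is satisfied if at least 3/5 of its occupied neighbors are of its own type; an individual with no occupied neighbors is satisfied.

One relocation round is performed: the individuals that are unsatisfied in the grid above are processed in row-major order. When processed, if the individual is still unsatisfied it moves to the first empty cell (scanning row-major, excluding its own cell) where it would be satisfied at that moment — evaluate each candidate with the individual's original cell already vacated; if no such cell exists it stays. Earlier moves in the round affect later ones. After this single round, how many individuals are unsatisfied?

Initially unsatisfied (in order): (1,1), (1,2), (1,4), (1,5), (2,2), (3,5).
  (1,1) → (2,3).
  (1,2): no empty cell satisfies it; stays.
  (1,4): no empty cell satisfies it; stays.
  (1,5) → (3,2).
  (2,2): now satisfied by earlier moves; stays.
  (3,5): no empty cell satisfies it; stays.
Resulting grid:
_ 1 1 1 _
2 2 2 2 2
2 2 2 2 1
Unsatisfied now: (1,2), (1,4), (2,5), (3,5).

4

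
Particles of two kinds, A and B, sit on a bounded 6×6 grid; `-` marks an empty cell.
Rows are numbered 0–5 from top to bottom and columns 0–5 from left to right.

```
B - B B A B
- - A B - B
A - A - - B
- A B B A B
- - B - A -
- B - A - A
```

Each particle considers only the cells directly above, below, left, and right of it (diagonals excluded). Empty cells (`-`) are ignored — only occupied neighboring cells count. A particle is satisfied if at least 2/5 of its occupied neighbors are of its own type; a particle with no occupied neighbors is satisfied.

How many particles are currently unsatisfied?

(0,0)B 0/0 satisfied
(0,2)B 1/2 satisfied
(0,3)B 2/3 satisfied
(0,4)A 0/2 not
(0,5)B 1/2 satisfied
(1,2)A 1/3 not
(1,3)B 1/2 satisfied
(1,5)B 2/2 satisfied
(2,0)A 0/0 satisfied
(2,2)A 1/2 satisfied
(2,5)B 2/2 satisfied
(3,1)A 0/1 not
(3,2)B 2/4 satisfied
(3,3)B 1/2 satisfied
(3,4)A 1/3 not
(3,5)B 1/2 satisfied
(4,2)B 1/1 satisfied
(4,4)A 1/1 satisfied
(5,1)B 0/0 satisfied
(5,3)A 0/0 satisfied
(5,5)A 0/0 satisfied
Unsatisfied: (0,4), (1,2), (3,1), (3,4) — 4 in total.

4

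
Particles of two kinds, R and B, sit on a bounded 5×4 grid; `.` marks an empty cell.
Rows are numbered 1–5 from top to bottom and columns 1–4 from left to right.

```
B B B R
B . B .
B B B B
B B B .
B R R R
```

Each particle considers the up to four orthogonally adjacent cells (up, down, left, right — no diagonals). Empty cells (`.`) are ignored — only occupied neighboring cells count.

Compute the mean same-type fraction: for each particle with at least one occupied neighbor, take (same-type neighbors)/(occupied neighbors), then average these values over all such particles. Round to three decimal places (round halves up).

Row 1: (1,1)B 2/2 · (1,2)B 2/2 · (1,3)B 2/3 · (1,4)R 0/1
Row 2: (2,1)B 2/2 · (2,3)B 2/2
Row 3: (3,1)B 3/3 · (3,2)B 3/3 · (3,3)B 4/4 · (3,4)B 1/1
Row 4: (4,1)B 3/3 · (4,2)B 3/4 · (4,3)B 2/3
Row 5: (5,1)B 1/2 · (5,2)R 1/3 · (5,3)R 2/3 · (5,4)R 1/1
Sum over 17 particles: 2/2 + 2/2 + 2/3 + 0/1 + 2/2 + 2/2 + 3/3 + 3/3 + 4/4 + 1/1 + 3/3 + 3/4 + 2/3 + 1/2 + 1/3 + 2/3 + 1/1 = 163/12; mean = 163/12 ÷ 17 = 163/204 = 0.799019… → 0.799.

0.799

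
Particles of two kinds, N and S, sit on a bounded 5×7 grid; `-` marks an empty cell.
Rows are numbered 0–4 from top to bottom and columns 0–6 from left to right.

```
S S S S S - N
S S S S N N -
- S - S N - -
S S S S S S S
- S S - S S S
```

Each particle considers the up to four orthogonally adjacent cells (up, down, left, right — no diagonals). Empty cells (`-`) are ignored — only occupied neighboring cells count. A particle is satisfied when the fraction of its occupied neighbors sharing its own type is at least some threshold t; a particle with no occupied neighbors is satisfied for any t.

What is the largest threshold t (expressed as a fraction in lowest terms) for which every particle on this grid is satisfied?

1/3

(0,0)S 2/2
(0,1)S 3/3
(0,2)S 3/3
(0,3)S 3/3
(0,4)S 1/2
(0,6)N — no occupied neighbors
(1,0)S 2/2
(1,1)S 4/4
(1,2)S 3/3
(1,3)S 3/4
(1,4)N 2/4
(1,5)N 1/1
(2,1)S 2/2
(2,3)S 2/3
(2,4)N 1/3
(3,0)S 1/1
(3,1)S 4/4
(3,2)S 3/3
(3,3)S 3/3
(3,4)S 3/4
(3,5)S 3/3
(3,6)S 2/2
(4,1)S 2/2
(4,2)S 2/2
(4,4)S 2/2
(4,5)S 3/3
(4,6)S 2/2
The smallest same-type fraction is 1/3 at (2,4), which reduces to 1/3. Any threshold above that leaves this particle unsatisfied.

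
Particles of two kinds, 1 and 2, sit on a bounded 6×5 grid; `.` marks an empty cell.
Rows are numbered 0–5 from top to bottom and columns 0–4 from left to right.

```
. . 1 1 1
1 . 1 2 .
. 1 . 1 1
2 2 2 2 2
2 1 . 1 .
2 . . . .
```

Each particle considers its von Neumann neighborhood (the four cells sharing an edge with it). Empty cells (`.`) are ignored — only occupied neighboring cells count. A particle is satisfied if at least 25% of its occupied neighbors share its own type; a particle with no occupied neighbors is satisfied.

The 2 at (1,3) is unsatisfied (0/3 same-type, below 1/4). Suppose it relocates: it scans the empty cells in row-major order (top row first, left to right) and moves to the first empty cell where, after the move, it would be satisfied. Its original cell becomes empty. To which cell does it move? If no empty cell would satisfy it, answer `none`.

Vacating (1,3). Empty cells in order:
  (0,0): 0/1 same-type → still unsatisfied.
  (0,1): 0/1 same-type → still unsatisfied.
  (1,1): 0/3 same-type → still unsatisfied.
  (1,4): 0/2 same-type → still unsatisfied.
  (2,0): 1/3 same-type → satisfied — stop here.

(2,0)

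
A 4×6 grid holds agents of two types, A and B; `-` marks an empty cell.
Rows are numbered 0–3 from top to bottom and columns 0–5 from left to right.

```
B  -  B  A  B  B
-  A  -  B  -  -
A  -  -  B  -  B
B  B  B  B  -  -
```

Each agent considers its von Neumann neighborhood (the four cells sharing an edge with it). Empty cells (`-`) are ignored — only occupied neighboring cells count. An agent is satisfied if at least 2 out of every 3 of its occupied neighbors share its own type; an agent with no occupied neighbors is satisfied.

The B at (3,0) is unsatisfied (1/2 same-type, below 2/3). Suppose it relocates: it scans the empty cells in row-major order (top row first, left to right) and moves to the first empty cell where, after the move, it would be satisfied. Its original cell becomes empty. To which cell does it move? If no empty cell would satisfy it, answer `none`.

Vacating (3,0). Empty cells in order:
  (0,1): 2/3 same-type → satisfied — stop here.

(0,1)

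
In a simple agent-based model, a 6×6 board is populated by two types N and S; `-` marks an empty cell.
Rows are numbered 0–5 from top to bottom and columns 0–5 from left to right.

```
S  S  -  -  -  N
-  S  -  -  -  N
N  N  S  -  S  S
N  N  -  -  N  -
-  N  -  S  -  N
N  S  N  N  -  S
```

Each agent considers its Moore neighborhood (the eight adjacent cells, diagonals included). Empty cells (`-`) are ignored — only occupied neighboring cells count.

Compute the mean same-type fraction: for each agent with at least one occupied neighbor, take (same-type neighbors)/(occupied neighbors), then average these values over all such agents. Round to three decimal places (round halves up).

0.530

Row 0: (0,0)S 2/2 · (0,1)S 2/2 · (0,5)N 1/1
Row 1: (1,1)S 3/5 · (1,5)N 1/3
Row 2: (2,0)N 3/4 · (2,1)N 3/5 · (2,2)S 1/3 · (2,4)S 1/3 · (2,5)S 1/3
Row 3: (3,0)N 4/4 · (3,1)N 4/5 · (3,4)N 1/4
Row 4: (4,1)N 4/5 · (4,3)S 0/3 · (4,5)N 1/2
Row 5: (5,0)N 1/2 · (5,1)S 0/3 · (5,2)N 2/4 · (5,3)N 1/2 · (5,5)S 0/1
Sum over 21 agents: 2/2 + 2/2 + 1/1 + 3/5 + 1/3 + 3/4 + 3/5 + 1/3 + 1/3 + 1/3 + 4/4 + 4/5 + 1/4 + 4/5 + 0/3 + 1/2 + 1/2 + 0/3 + 2/4 + 1/2 + 0/1 = 167/15; mean = 167/15 ÷ 21 = 167/315 = 0.530158… → 0.530.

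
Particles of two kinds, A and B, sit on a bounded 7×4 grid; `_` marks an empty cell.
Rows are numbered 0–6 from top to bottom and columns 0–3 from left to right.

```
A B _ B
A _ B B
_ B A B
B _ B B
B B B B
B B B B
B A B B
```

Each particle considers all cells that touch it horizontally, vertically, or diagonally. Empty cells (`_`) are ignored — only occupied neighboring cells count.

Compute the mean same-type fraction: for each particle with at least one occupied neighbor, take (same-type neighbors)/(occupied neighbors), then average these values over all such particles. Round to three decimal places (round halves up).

0.743

Row 0: (0,0)A 1/2 · (0,1)B 1/3 · (0,3)B 2/2
Row 1: (1,0)A 1/3 · (1,2)B 5/6 · (1,3)B 3/4
Row 2: (2,1)B 3/5 · (2,2)A 0/6 · (2,3)B 4/5
Row 3: (3,0)B 3/3 · (3,2)B 6/7 · (3,3)B 4/5
Row 4: (4,0)B 4/4 · (4,1)B 7/7 · (4,2)B 7/7 · (4,3)B 5/5
Row 5: (5,0)B 4/5 · (5,1)B 7/8 · (5,2)B 7/8 · (5,3)B 5/5
Row 6: (6,0)B 2/3 · (6,1)A 0/5 · (6,2)B 4/5 · (6,3)B 3/3
Sum over 24 particles: 1/2 + 1/3 + 2/2 + 1/3 + 5/6 + 3/4 + 3/5 + 0/6 + 4/5 + 3/3 + 6/7 + 4/5 + 4/4 + 7/7 + 7/7 + 5/5 + 4/5 + 7/8 + 7/8 + 5/5 + 2/3 + 0/5 + 4/5 + 3/3 = 3743/210; mean = 3743/210 ÷ 24 = 3743/5040 = 0.742658… → 0.743.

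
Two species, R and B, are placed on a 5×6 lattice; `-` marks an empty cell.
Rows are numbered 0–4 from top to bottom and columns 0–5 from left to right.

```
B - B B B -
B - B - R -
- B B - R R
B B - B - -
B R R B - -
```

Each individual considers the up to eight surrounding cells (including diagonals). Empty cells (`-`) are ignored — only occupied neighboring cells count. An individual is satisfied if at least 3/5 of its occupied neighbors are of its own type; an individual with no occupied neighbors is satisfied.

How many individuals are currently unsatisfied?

Row 0: (0,0)B 1/1 ✓ · (0,2)B 2/2 ✓ · (0,3)B 3/4 ✓ · (0,4)B 1/2 ✗
Row 1: (1,0)B 2/2 ✓ · (1,2)B 4/4 ✓ · (1,4)R 2/4 ✗
Row 2: (2,1)B 5/5 ✓ · (2,2)B 4/4 ✓ · (2,4)R 2/3 ✓ · (2,5)R 2/2 ✓
Row 3: (3,0)B 3/4 ✓ · (3,1)B 4/6 ✓ · (3,3)B 2/4 ✗
Row 4: (4,0)B 2/3 ✓ · (4,1)R 1/4 ✗ · (4,2)R 1/4 ✗ · (4,3)B 1/2 ✗
Unsatisfied: (0,4), (1,4), (3,3), (4,1), (4,2), (4,3) — 6 in total.

6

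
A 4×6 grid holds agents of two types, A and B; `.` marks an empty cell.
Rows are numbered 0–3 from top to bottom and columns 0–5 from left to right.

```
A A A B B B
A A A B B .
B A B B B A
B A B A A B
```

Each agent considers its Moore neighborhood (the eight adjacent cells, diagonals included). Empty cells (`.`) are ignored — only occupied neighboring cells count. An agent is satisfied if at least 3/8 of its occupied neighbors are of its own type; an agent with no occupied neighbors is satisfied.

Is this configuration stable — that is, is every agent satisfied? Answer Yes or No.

No

(0,0)A 3/3 satisfied
(0,1)A 5/5 satisfied
(0,2)A 3/5 satisfied
(0,3)B 3/5 satisfied
(0,4)B 4/4 satisfied
(0,5)B 2/2 satisfied
(1,0)A 4/5 satisfied
(1,1)A 6/8 satisfied
(1,2)A 4/8 satisfied
(1,3)B 6/8 satisfied
(1,4)B 6/7 satisfied
(2,0)B 1/5 not
(2,1)A 4/8 satisfied
(2,2)B 3/8 satisfied
(2,3)B 5/8 satisfied
(2,4)B 4/7 satisfied
(2,5)A 1/4 not
(3,0)B 1/3 not
(3,1)A 1/5 not
(3,2)B 2/5 satisfied
(3,3)A 1/5 not
(3,4)A 2/5 satisfied
(3,5)B 1/3 not
For instance (2,0) has only 1/5 same-type neighbors, below 3/8.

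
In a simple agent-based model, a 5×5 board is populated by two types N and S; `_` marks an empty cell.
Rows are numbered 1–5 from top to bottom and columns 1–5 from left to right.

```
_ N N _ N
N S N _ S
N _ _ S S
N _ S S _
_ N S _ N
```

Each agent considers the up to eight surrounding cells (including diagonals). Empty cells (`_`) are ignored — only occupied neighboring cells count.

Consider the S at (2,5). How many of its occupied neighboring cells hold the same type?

2

Occupied neighbors of (2,5): (1,5)=N, (3,4)=S, (3,5)=S.
Same type (S): 2 of 3.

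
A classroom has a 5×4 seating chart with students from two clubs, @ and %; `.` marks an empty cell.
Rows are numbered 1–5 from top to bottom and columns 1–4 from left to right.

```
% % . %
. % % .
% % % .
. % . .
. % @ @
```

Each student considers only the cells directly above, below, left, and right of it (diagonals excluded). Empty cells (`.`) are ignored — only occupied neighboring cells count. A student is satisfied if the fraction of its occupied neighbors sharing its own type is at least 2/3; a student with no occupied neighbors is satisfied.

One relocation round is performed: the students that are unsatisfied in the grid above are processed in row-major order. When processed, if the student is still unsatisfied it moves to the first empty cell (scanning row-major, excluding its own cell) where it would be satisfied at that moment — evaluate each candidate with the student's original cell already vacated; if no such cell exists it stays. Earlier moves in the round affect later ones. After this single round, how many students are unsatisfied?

0

Initially unsatisfied (in order): (5,2), (5,3).
  (5,2) → (1,3).
  (5,3): now satisfied by earlier moves; stays.
Resulting grid:
% % % %
. % % .
% % % .
. % . .
. . @ @
All satisfied now.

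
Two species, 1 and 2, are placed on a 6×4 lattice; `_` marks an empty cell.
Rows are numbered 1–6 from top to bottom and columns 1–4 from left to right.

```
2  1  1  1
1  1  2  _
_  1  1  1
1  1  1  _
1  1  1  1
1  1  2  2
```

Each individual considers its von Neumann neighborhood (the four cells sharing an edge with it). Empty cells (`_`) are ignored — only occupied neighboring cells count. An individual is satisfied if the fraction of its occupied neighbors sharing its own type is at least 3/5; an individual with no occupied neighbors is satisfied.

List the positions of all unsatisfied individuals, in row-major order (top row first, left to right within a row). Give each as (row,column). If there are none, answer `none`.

(1,1), (2,1), (2,3), (5,4), (6,3), (6,4)

(1,1)2 0/2 not
(1,2)1 2/3 satisfied
(1,3)1 2/3 satisfied
(1,4)1 1/1 satisfied
(2,1)1 1/2 not
(2,2)1 3/4 satisfied
(2,3)2 0/3 not
(3,2)1 3/3 satisfied
(3,3)1 3/4 satisfied
(3,4)1 1/1 satisfied
(4,1)1 2/2 satisfied
(4,2)1 4/4 satisfied
(4,3)1 3/3 satisfied
(5,1)1 3/3 satisfied
(5,2)1 4/4 satisfied
(5,3)1 3/4 satisfied
(5,4)1 1/2 not
(6,1)1 2/2 satisfied
(6,2)1 2/3 satisfied
(6,3)2 1/3 not
(6,4)2 1/2 not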